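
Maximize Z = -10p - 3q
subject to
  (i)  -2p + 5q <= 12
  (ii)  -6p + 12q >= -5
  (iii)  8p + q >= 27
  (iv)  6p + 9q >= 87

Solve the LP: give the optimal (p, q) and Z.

The binding constraints are -2p + 5q = 12 and 6p + 9q = 87.
Solving simultaneously gives p = 109/16, q = 41/8.

p = 109/16, q = 41/8, maximum Z = -167/2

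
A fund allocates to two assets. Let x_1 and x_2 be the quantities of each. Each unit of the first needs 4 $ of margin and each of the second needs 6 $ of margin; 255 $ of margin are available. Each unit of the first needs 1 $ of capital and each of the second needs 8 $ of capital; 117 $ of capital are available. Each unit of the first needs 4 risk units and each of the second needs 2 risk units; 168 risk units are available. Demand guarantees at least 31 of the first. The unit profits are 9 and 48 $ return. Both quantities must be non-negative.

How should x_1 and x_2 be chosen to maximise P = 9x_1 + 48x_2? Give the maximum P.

x_1 = 37, x_2 = 10, maximum P = 813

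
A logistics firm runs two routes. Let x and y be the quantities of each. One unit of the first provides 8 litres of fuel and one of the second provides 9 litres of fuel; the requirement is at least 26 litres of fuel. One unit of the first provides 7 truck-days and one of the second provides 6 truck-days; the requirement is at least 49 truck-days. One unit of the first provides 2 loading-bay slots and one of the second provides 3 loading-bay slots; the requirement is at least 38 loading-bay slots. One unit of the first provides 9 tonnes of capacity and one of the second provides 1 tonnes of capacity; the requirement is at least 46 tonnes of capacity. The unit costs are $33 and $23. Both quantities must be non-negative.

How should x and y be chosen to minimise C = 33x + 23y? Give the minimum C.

Extreme points and C = 33x + 23y:
  (0, 46) → C = 1058
  (19, 0) → C = 627
  (4, 10) → C = 362
The feasible region is unbounded (it extends along (0, 1), (1, 0)), but C strictly increases along every unbounded feasible direction, so there is no improving ray and the minimum is attained at a vertex.

The binding constraints are 2x + 3y = 38 and 9x + y = 46.
Solving simultaneously gives x = 4, y = 10.

x = 4, y = 10, minimum C = 362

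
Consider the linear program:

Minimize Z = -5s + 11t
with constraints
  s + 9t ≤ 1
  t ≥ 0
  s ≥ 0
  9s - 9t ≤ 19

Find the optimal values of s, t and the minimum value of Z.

Corner points and Z = -5s + 11t:
  (1, 0) → Z = -5
  (0, 1/9) → Z = 11/9
  (0, 0) → Z = 0

At the optimal vertex, s + 9t = 1 and t = 0.
Solving simultaneously gives s = 1, t = 0.

s = 1, t = 0, minimum Z = -5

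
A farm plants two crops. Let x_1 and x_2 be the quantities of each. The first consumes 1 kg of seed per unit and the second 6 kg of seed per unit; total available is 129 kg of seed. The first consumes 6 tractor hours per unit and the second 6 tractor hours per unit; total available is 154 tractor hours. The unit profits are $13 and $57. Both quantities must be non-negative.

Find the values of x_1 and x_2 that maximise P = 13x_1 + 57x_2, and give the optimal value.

x_1 = 5, x_2 = 62/3, maximum P = 1243

The binding constraints are x_1 + 6x_2 = 129 and 6x_1 + 6x_2 = 154.
Solving simultaneously gives x_1 = 5, x_2 = 62/3.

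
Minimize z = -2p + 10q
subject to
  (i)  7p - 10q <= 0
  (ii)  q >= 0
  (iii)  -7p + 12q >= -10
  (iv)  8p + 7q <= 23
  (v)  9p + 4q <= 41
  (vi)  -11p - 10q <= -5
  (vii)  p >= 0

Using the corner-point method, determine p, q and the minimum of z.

p = 5/18, q = 7/36, minimum z = 25/18

Extreme points and z = -2p + 10q:
  (230/129, 161/129) → z = 1150/129
  (5/18, 7/36) → z = 25/18
  (0, 23/7) → z = 230/7
  (0, 1/2) → z = 5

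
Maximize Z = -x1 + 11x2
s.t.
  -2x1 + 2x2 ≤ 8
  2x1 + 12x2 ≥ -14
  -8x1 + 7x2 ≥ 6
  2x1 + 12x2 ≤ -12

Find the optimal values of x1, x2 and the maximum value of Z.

Vertices and Z = -x1 + 11x2:
  (-31/7, -3/7) → Z = -2/7
  (-30/7, -2/7) → Z = 8/7
  (-17/11, -10/11) → Z = -93/11
  (-78/55, -42/55) → Z = -384/55

The binding constraints are -2x1 + 2x2 = 8 and 2x1 + 12x2 = -12.
Solving simultaneously gives x1 = -30/7, x2 = -2/7.

x1 = -30/7, x2 = -2/7, maximum Z = 8/7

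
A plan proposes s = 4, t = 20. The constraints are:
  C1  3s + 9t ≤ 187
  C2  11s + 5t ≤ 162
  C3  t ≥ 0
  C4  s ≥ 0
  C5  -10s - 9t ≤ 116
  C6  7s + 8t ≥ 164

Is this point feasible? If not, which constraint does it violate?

Constraint C1: 3s + 9t = 192, which is not ≤ 187. All other constraints are satisfied.

not feasible — violates C1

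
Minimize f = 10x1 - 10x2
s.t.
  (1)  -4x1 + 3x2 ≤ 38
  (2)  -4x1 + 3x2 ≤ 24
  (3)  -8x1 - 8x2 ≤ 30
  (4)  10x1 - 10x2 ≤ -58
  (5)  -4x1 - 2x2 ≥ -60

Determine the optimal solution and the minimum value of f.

x1 = 33/5, x2 = 84/5, minimum f = -102

At the optimal vertex, -4x1 + 3x2 = 24 and -4x1 - 2x2 = -60.
Solving simultaneously gives x1 = 33/5, x2 = 84/5.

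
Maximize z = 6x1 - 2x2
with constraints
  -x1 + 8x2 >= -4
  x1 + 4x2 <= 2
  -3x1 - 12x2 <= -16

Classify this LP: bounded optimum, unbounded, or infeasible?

infeasible

Constraints x1 + 4x2 ≤ 2 and -3x1 - 12x2 ≤ -16 have parallel boundaries but demand opposite sides — no point can satisfy both, so the region is empty.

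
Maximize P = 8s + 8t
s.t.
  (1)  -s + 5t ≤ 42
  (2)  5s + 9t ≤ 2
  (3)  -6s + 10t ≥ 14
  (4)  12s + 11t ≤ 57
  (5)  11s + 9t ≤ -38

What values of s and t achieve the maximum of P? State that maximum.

Vertices and P = 8s + 8t:
  (-184/17, 106/17) → P = -624/17
  (-20/3, 106/27) → P = -592/27
  (-253/82, -37/82) → P = -1160/41
The feasible region is unbounded (it extends along (-5, -3), (-5, -1)), but P strictly decreases along every unbounded feasible direction, so there is no improving ray and the maximum is attained at a vertex.

s = -20/3, t = 106/27, maximum P = -592/27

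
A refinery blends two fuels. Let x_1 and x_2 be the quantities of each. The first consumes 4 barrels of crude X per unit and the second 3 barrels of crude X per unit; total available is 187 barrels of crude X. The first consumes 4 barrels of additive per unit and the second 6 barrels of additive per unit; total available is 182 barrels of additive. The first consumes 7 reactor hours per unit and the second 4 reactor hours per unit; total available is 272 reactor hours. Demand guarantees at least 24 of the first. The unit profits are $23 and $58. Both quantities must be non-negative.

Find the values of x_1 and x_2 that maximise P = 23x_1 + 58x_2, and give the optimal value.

Feasible corners and P = 23x_1 + 58x_2:
  (272/7, 0) → P = 6256/7
  (24, 0) → P = 552
  (452/13, 93/13) → P = 15790/13
  (24, 43/3) → P = 4150/3

x_1 = 24, x_2 = 43/3, maximum P = 4150/3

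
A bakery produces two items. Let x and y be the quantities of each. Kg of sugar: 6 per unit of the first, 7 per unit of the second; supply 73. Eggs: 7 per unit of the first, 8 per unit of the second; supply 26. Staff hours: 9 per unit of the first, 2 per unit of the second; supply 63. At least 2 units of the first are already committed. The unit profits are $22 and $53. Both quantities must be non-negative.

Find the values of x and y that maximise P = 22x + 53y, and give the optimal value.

Vertices and P = 22x + 53y:
  (26/7, 0) → P = 572/7
  (2, 0) → P = 44
  (2, 3/2) → P = 247/2

The optimum lies where 7x + 8y = 26 and x = 2.
Solving simultaneously gives x = 2, y = 3/2.

x = 2, y = 3/2, maximum P = 247/2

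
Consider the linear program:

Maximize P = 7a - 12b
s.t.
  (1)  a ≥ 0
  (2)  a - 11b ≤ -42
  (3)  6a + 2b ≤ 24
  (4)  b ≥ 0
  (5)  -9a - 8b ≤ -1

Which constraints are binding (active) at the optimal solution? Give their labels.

Extreme points and P = 7a - 12b:
  (0, 42/11) → P = -504/11
  (0, 12) → P = -144
  (45/17, 69/17) → P = -513/17

The maximum is at (45/17, 69/17). Substituting into each constraint, equality holds for (2) and (3); the remaining constraints have slack.

(2) and (3)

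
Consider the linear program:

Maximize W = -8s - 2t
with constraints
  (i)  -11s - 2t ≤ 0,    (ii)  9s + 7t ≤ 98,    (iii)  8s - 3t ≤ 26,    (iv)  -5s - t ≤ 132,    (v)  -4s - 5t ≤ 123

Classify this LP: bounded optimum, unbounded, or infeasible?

bounded optimum

Corner points and W = -8s - 2t:
  (-196/59, 1078/59) → W = -588/59
  (52/49, -286/49) → W = 156/49
  (476/83, 550/83) → W = -4908/83
The feasible region has finitely many vertices and no improving ray; the maximum is 156/49 at (52/49, -286/49).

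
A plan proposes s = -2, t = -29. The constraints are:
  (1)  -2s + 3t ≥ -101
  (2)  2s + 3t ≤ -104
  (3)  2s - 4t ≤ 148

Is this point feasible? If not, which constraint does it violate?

not feasible — violates (2)

Constraint (2): 2s + 3t = -91, which is not ≤ -104. All other constraints are satisfied.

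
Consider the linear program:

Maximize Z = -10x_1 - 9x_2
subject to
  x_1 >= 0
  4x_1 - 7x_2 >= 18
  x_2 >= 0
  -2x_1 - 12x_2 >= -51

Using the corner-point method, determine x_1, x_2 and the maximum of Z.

The optimum lies where 4x_1 - 7x_2 = 18 and x_2 = 0.
Solving simultaneously gives x_1 = 9/2, x_2 = 0.

x_1 = 9/2, x_2 = 0, maximum Z = -45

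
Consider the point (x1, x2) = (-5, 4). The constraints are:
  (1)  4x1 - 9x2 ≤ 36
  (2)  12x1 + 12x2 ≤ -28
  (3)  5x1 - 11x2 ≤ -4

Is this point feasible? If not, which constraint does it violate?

Constraint (2): 12x1 + 12x2 = -12, which is not ≤ -28. All other constraints are satisfied.

not feasible — violates (2)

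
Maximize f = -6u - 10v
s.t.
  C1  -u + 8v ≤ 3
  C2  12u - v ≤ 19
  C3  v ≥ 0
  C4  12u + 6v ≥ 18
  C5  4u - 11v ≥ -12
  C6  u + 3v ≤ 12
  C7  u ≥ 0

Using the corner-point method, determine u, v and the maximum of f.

u = 3/2, v = 0, maximum f = -9

Corner points and f = -6u - 10v:
  (31/19, 11/19) → f = -296/19
  (21/17, 9/17) → f = -216/17
  (19/12, 0) → f = -19/2
  (3/2, 0) → f = -9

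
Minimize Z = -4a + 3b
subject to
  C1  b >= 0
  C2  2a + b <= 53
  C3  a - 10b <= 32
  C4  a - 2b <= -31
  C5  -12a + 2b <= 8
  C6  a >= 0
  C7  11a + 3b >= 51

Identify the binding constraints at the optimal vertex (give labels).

Vertices and Z = -4a + 3b:
  (15, 23) → Z = 9
  (49/8, 163/4) → Z = 391/4
  (23/11, 182/11) → Z = 454/11

The minimum is at (15, 23). Substituting into each constraint, equality holds for C2 and C4; the remaining constraints have slack.

C2 and C4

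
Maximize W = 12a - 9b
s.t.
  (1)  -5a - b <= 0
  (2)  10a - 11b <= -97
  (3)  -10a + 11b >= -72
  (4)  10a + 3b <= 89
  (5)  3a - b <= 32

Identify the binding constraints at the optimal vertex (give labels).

Feasible corners and W = 12a - 9b:
  (-97/65, 97/13) → W = -5529/65
  (-89/5, 89) → W = -5073/5
  (172/35, 93/7) → W = -303/5

The maximum is at (172/35, 93/7). Substituting into each constraint, equality holds for (2) and (4); the remaining constraints have slack.

(2) and (4)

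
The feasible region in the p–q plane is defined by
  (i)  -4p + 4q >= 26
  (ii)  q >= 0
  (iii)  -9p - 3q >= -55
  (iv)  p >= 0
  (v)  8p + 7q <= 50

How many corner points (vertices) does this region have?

3

The feasible vertices (each the meet of two boundaries and inside every other half-plane) are:
  (0, 13/2)
  (3/10, 34/5)
  (0, 50/7)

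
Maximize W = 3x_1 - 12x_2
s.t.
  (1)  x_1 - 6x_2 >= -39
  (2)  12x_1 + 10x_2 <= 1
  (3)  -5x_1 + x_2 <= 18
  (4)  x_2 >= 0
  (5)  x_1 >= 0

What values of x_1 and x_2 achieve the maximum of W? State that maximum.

At the optimal vertex, 12x_1 + 10x_2 = 1 and x_2 = 0.
Solving simultaneously gives x_1 = 1/12, x_2 = 0.

x_1 = 1/12, x_2 = 0, maximum W = 1/4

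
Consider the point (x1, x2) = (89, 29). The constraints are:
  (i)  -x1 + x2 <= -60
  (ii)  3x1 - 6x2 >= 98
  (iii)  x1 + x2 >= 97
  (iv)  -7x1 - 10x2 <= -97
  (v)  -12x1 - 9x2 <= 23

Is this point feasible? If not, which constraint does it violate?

Constraint (ii): 3x1 - 6x2 = 93, which is not ≥ 98. All other constraints are satisfied.

not feasible — violates (ii)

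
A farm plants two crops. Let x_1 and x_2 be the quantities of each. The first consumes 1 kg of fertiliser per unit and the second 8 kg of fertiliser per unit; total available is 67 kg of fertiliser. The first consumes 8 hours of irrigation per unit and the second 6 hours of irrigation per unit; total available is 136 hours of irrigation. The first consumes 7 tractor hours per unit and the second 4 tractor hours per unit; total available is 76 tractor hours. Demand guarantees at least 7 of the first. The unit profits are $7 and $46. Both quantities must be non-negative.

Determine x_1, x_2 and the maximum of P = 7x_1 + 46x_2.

Feasible corners and P = 7x_1 + 46x_2:
  (76/7, 0) → P = 76
  (7, 0) → P = 49
  (7, 27/4) → P = 719/2

x_1 = 7, x_2 = 27/4, maximum P = 719/2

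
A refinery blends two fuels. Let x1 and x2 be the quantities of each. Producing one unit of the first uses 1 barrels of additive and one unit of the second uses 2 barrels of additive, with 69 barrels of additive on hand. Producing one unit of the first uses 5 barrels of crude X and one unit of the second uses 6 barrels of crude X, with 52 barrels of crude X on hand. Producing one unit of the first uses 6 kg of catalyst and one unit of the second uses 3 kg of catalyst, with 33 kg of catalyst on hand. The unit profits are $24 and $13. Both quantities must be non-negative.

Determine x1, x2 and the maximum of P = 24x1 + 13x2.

Extreme points and P = 24x1 + 13x2:
  (0, 0) → P = 0
  (0, 26/3) → P = 338/3
  (11/2, 0) → P = 132
  (2, 7) → P = 139

The binding constraints are 5x1 + 6x2 = 52 and 6x1 + 3x2 = 33.
Solving simultaneously gives x1 = 2, x2 = 7.

x1 = 2, x2 = 7, maximum P = 139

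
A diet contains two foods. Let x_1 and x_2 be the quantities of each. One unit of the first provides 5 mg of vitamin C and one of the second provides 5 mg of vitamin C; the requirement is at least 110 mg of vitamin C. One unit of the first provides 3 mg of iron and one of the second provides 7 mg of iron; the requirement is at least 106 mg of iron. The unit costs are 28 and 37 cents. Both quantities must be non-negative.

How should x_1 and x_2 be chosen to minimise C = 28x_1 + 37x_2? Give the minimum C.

x_1 = 12, x_2 = 10, minimum C = 706

The feasible region is unbounded (it extends along (0, 1), (1, 0)), but C strictly increases along every unbounded feasible direction, so there is no improving ray and the minimum is attained at a vertex.

The binding constraints are 5x_1 + 5x_2 = 110 and 3x_1 + 7x_2 = 106.
Solving simultaneously gives x_1 = 12, x_2 = 10.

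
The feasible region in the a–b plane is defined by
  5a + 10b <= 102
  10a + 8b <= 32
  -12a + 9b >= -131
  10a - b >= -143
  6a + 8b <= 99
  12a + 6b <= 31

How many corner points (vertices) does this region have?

5

The feasible vertices (each the meet of two boundaries and inside every other half-plane) are:
  (-124/15, 43/3)
  (-1328/105, 347/21)
  (14/9, 37/18)
  (-709/39, -1513/39)
  (71/12, -20/3)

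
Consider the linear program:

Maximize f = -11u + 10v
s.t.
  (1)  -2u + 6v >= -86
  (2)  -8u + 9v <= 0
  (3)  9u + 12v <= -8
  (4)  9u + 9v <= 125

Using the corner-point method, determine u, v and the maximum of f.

u = -129/5, v = -344/15, maximum f = 817/15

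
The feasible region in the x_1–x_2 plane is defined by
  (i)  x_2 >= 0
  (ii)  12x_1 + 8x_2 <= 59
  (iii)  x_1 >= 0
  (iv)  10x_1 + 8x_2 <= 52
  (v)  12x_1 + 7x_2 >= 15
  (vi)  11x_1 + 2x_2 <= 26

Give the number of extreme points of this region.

Of the 15 pairwise boundary intersections, those satisfying every inequality are:
  (5/4, 0)
  (26/11, 0)
  (0, 13/2)
  (0, 15/7)
  (26/17, 78/17)

5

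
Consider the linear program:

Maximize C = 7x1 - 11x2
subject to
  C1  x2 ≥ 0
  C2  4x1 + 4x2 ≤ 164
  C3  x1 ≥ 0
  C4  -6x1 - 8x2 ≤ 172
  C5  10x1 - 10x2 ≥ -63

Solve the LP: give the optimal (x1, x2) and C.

x1 = 41, x2 = 0, maximum C = 287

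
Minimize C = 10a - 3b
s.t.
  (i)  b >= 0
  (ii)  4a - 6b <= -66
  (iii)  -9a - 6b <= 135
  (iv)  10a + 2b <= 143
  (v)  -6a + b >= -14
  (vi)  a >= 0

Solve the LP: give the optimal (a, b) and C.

a = 0, b = 143/2, minimum C = -429/2

Extreme points and C = 10a - 3b:
  (75/16, 113/8) → C = 9/2
  (0, 11) → C = -33
  (171/22, 359/11) → C = -222/11
  (0, 143/2) → C = -429/2

The optimum lies where 10a + 2b = 143 and a = 0.
Solving simultaneously gives a = 0, b = 143/2.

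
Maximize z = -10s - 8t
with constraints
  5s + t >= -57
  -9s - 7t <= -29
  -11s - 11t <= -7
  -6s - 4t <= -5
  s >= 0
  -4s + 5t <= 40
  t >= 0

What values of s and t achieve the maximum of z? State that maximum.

Extreme points and z = -10s - 8t:
  (0, 29/7) → z = -232/7
  (29/9, 0) → z = -290/9
  (0, 8) → z = -64
The feasible region is unbounded (it extends along (5, 4), (1, 0)), but z strictly decreases along every unbounded feasible direction, so there is no improving ray and the maximum is attained at a vertex.

At the optimal vertex, -9s - 7t = -29 and t = 0.
Solving simultaneously gives s = 29/9, t = 0.

s = 29/9, t = 0, maximum z = -290/9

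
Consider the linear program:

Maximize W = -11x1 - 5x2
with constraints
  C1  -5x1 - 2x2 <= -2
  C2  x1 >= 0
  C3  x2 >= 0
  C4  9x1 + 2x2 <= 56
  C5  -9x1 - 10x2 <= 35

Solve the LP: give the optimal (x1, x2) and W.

Corner points and W = -11x1 - 5x2:
  (0, 1) → W = -5
  (2/5, 0) → W = -22/5
  (0, 28) → W = -140
  (56/9, 0) → W = -616/9

x1 = 2/5, x2 = 0, maximum W = -22/5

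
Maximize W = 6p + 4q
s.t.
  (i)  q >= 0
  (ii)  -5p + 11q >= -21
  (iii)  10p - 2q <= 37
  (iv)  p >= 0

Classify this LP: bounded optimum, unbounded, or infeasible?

unbounded

From the feasible point (37/10, 0), moving in the direction (0, 1) keeps every constraint satisfied while W increases without bound.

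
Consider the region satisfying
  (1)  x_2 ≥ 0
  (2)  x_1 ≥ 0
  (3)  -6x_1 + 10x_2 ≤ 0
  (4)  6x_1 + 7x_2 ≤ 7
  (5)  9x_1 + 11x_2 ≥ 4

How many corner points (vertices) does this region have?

4

Intersecting each pair of boundary lines and keeping only the points that satisfy every inequality leaves:
  (7/6, 0)
  (4/9, 0)
  (35/51, 7/17)
  (10/39, 2/13)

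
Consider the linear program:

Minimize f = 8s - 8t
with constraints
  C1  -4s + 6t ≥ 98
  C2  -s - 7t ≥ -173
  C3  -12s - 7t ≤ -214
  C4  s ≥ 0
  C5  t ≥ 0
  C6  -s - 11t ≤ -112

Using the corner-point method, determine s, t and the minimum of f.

s = 41/11, t = 266/11, minimum f = -1800/11

The optimum lies where -s - 7t = -173 and -12s - 7t = -214.
Solving simultaneously gives s = 41/11, t = 266/11.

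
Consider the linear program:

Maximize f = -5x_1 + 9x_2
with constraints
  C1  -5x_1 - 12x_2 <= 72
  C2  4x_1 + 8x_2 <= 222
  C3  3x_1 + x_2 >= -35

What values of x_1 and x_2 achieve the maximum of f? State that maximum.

x_1 = -251/10, x_2 = 403/10, maximum f = 2441/5

Extreme points and f = -5x_1 + 9x_2:
  (405, -699/4) → f = -14391/4
  (-348/31, -41/31) → f = 1371/31
  (-251/10, 403/10) → f = 2441/5

The binding constraints are 4x_1 + 8x_2 = 222 and 3x_1 + x_2 = -35.
Solving simultaneously gives x_1 = -251/10, x_2 = 403/10.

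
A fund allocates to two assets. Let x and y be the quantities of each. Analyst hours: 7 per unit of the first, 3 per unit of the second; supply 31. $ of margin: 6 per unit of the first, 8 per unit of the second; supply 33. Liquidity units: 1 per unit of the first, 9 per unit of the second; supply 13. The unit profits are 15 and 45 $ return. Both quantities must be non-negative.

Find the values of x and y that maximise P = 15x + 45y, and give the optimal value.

x = 4, y = 1, maximum P = 105

The optimum lies where 7x + 3y = 31 and x + 9y = 13.
Solving simultaneously gives x = 4, y = 1.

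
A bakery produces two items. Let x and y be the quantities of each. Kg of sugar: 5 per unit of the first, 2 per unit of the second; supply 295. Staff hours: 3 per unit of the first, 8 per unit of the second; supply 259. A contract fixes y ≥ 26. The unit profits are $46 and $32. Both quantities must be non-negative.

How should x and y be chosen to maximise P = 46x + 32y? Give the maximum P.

x = 17, y = 26, maximum P = 1614

Corner points and P = 46x + 32y:
  (0, 259/8) → P = 1036
  (0, 26) → P = 832
  (17, 26) → P = 1614

The binding constraints are 3x + 8y = 259 and y = 26.
Solving simultaneously gives x = 17, y = 26.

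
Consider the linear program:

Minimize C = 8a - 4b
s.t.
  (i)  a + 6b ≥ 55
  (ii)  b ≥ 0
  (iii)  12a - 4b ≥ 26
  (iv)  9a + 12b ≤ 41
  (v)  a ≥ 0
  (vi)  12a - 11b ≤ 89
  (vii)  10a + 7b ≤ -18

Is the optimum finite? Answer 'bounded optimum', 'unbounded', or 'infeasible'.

The boundaries 12a - 11b = 89 and 10a + 7b = -18 meet at (425/194, -553/97), but that point violates a + 6b ≥ 55. Every candidate vertex is excluded by some other constraint, so the feasible region is empty.

infeasible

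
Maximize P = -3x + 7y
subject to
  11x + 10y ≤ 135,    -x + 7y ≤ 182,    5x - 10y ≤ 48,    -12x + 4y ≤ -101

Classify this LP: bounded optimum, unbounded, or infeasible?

Feasible corners and P = -3x + 7y:
  (183/16, 147/160) → P = -4461/160
  (775/82, 509/164) → P = -1087/164
  (409/50, -71/100) → P = -2951/100
The feasible region has finitely many vertices and no improving ray; the maximum is -1087/164 at (775/82, 509/164).

bounded optimum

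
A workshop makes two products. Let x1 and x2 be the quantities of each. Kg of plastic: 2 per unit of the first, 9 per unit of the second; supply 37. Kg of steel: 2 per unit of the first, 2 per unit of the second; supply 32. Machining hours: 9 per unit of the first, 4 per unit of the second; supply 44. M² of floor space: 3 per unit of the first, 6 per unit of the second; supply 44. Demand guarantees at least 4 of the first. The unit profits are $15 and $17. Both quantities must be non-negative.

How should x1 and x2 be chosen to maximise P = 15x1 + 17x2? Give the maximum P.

x1 = 4, x2 = 2, maximum P = 94

Corner points and P = 15x1 + 17x2:
  (44/9, 0) → P = 220/3
  (4, 0) → P = 60
  (4, 2) → P = 94

The binding constraints are 9x1 + 4x2 = 44 and x1 = 4.
Solving simultaneously gives x1 = 4, x2 = 2.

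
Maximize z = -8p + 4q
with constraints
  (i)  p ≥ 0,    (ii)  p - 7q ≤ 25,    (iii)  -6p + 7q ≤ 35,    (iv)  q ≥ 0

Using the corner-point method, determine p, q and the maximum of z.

p = 0, q = 5, maximum z = 20

Vertices and z = -8p + 4q:
  (0, 5) → z = 20
  (0, 0) → z = 0
  (25, 0) → z = -200
The feasible region is unbounded (it extends along (7, 1), (7, 6)), but z strictly decreases along every unbounded feasible direction, so there is no improving ray and the maximum is attained at a vertex.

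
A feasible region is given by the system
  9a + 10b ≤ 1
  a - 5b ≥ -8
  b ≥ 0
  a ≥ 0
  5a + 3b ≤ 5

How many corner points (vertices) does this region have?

3

Pairwise boundary intersections that survive every other constraint:
  (1/9, 0)
  (0, 1/10)
  (0, 0)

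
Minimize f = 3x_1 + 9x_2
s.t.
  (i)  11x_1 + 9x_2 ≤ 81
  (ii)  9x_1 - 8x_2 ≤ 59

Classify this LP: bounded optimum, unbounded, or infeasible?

unbounded

From the feasible point (1179/169, 80/169), moving in the direction (-8, -9) keeps every constraint satisfied while f decreases without bound.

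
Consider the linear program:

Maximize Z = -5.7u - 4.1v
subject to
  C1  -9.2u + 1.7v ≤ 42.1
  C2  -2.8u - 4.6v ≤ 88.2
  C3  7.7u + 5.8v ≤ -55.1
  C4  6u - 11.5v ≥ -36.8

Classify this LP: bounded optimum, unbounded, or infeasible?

bounded optimum

Feasible corners and Z = -5.7u - 4.1v:
  (-8590/1177, -17339/1177) → Z = 109139/1070
  (-6757/1329, -3655/1329) → Z = 267502/6645
  (12905/959, -3749/137) → Z = 170189/4795
The feasible region has finitely many vertices and no improving ray; the maximum is 109139/1070 at (-8590/1177, -17339/1177).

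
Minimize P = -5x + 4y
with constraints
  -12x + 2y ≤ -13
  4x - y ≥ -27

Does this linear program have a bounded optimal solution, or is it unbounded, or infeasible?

unbounded

From the feasible point (67/4, 94), moving in the direction (-2, -12) keeps every constraint satisfied while P decreases without bound.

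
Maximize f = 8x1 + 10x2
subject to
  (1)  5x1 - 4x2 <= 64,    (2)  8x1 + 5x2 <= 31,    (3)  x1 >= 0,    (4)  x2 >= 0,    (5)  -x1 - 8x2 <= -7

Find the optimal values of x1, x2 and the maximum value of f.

x1 = 0, x2 = 31/5, maximum f = 62

At the optimal vertex, 8x1 + 5x2 = 31 and x1 = 0.
Solving simultaneously gives x1 = 0, x2 = 31/5.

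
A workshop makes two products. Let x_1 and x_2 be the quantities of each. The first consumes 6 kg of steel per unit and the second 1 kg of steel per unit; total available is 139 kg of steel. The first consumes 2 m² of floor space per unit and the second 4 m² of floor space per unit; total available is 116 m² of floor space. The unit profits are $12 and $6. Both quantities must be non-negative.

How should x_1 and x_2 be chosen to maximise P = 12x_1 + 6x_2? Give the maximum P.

Feasible corners and P = 12x_1 + 6x_2:
  (0, 0) → P = 0
  (0, 29) → P = 174
  (139/6, 0) → P = 278
  (20, 19) → P = 354

x_1 = 20, x_2 = 19, maximum P = 354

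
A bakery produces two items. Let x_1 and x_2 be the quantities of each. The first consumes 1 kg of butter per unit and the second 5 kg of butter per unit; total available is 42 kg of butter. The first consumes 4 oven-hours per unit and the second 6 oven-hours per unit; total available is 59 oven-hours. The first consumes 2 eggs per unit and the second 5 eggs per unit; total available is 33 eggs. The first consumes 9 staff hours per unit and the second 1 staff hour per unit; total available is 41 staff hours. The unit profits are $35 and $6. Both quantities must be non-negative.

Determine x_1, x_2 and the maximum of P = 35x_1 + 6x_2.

x_1 = 4, x_2 = 5, maximum P = 170

Extreme points and P = 35x_1 + 6x_2:
  (0, 0) → P = 0
  (0, 33/5) → P = 198/5
  (41/9, 0) → P = 1435/9
  (4, 5) → P = 170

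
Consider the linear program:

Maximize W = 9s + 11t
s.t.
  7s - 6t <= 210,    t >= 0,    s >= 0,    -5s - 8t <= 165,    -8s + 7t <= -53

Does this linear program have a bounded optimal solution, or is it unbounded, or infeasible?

Corner points and W = 9s + 11t:
  (30, 0) → W = 270
  (1152, 1309) → W = 24767
  (53/8, 0) → W = 477/8
The feasible region has finitely many vertices and no improving ray; the maximum is 24767 at (1152, 1309).

bounded optimum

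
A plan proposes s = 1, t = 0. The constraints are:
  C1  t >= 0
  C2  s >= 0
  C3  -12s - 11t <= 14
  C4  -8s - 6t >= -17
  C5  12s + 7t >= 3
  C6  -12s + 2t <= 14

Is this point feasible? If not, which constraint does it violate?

C1: 0 ≥ 0 ✓
C2: 1 ≥ 0 ✓
C3: -12 ≤ 14 ✓
C4: -8 ≥ -17 ✓
C5: 12 ≥ 3 ✓
C6: -12 ≤ 14 ✓

feasible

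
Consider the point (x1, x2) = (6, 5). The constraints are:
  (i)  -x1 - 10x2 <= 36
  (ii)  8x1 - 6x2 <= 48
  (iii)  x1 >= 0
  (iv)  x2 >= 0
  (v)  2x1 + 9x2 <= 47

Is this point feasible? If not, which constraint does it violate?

Constraint (v): 2x1 + 9x2 = 57, which is not ≤ 47. All other constraints are satisfied.

not feasible — violates (v)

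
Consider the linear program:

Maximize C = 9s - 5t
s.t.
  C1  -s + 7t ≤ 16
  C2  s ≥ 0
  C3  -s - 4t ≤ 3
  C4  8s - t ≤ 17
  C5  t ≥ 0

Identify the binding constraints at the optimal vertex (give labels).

C4 and C5

Vertices and C = 9s - 5t:
  (0, 16/7) → C = -80/7
  (27/11, 29/11) → C = 98/11
  (0, 0) → C = 0
  (17/8, 0) → C = 153/8

The maximum is at (17/8, 0). Substituting into each constraint, equality holds for C4 and C5; the remaining constraints have slack.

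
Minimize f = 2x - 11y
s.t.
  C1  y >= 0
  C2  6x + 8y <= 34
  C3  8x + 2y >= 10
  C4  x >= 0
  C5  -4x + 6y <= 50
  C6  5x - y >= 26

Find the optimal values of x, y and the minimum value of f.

Corner points and f = 2x - 11y:
  (17/3, 0) → f = 34/3
  (26/5, 0) → f = 52/5
  (121/23, 7/23) → f = 165/23

At the optimal vertex, 6x + 8y = 34 and 5x - y = 26.
Solving simultaneously gives x = 121/23, y = 7/23.

x = 121/23, y = 7/23, minimum f = 165/23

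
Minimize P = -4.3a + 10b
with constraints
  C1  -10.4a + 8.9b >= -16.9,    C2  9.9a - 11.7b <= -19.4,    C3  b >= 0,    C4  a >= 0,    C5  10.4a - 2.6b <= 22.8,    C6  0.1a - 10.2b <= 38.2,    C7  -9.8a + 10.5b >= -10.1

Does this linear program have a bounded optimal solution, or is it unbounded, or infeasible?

bounded optimum

Corner points and P = -4.3a + 10b:
  (0, 194/117) → P = 1940/117
  (1220/369, 21374/4797) → P = 48514/1599
The feasible region has finitely many vertices and no improving ray; the minimum is 1940/117 at (0, 194/117).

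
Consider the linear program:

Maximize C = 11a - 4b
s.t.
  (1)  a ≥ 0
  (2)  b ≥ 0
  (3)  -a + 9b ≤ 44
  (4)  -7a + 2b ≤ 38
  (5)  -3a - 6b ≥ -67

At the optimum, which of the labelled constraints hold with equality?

Extreme points and C = 11a - 4b:
  (0, 0) → C = 0
  (0, 44/9) → C = -176/9
  (67/3, 0) → C = 737/3
  (113/11, 199/33) → C = 2933/33

The maximum is at (67/3, 0). Substituting into each constraint, equality holds for (2) and (5); the remaining constraints have slack.

(2) and (5)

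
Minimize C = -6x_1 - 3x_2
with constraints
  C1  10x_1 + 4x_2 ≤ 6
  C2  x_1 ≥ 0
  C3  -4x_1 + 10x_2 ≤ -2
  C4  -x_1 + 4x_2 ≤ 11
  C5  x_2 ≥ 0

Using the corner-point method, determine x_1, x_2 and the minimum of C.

x_1 = 17/29, x_2 = 1/29, minimum C = -105/29

Feasible corners and C = -6x_1 - 3x_2:
  (17/29, 1/29) → C = -105/29
  (3/5, 0) → C = -18/5
  (1/2, 0) → C = -3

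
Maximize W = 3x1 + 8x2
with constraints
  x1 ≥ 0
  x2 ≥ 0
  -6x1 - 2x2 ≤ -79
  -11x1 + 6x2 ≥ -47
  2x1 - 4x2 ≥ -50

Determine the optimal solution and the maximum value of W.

x1 = 61/4, x2 = 161/8, maximum W = 827/4

Vertices and W = 3x1 + 8x2:
  (284/29, 587/58) → W = 3200/29
  (54/7, 229/14) → W = 154
  (61/4, 161/8) → W = 827/4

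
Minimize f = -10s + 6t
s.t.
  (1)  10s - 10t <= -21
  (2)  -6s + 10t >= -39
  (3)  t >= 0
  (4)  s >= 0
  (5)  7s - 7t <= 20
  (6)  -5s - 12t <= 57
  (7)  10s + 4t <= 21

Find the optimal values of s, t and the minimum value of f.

Vertices and f = -10s + 6t:
  (0, 21/10) → f = 63/5
  (9/10, 3) → f = 9
  (0, 21/4) → f = 63/2

The binding constraints are 10s - 10t = -21 and 10s + 4t = 21.
Solving simultaneously gives s = 9/10, t = 3.

s = 9/10, t = 3, minimum f = 9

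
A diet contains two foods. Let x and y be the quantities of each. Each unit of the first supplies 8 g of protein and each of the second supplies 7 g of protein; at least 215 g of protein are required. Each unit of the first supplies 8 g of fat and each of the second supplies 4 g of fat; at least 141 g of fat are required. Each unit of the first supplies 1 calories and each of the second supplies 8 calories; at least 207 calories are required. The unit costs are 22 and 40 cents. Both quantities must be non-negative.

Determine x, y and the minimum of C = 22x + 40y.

x = 5, y = 101/4, minimum C = 1120

Feasible corners and C = 22x + 40y:
  (0, 141/4) → C = 1410
  (207, 0) → C = 4554
  (5, 101/4) → C = 1120
The feasible region is unbounded (it extends along (0, 1), (1, 0)), but C strictly increases along every unbounded feasible direction, so there is no improving ray and the minimum is attained at a vertex.

At the optimal vertex, 8x + 4y = 141 and x + 8y = 207.
Solving simultaneously gives x = 5, y = 101/4.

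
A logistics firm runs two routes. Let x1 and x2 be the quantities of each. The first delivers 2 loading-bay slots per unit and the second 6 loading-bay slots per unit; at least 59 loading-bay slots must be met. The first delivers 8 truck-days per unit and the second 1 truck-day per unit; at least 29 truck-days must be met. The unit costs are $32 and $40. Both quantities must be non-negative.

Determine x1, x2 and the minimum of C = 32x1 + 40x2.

Feasible corners and C = 32x1 + 40x2:
  (0, 29) → C = 1160
  (59/2, 0) → C = 944
  (5/2, 9) → C = 440
The feasible region is unbounded (it extends along (0, 1), (1, 0)), but C strictly increases along every unbounded feasible direction, so there is no improving ray and the minimum is attained at a vertex.

The binding constraints are 2x1 + 6x2 = 59 and 8x1 + x2 = 29.
Solving simultaneously gives x1 = 5/2, x2 = 9.

x1 = 5/2, x2 = 9, minimum C = 440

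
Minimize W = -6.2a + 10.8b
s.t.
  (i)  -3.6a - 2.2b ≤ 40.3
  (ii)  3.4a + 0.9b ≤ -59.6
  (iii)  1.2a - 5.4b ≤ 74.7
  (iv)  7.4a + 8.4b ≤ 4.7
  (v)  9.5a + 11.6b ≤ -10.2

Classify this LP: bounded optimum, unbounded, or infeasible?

infeasible

The boundaries -3.6a - 2.2b = 40.3 and 3.4a + 0.9b = -59.6 meet at (-9485/424, 3877/212), but that point violates 9.5a + 11.6b ≤ -10.2. Every candidate vertex is excluded by some other constraint, so the feasible region is empty.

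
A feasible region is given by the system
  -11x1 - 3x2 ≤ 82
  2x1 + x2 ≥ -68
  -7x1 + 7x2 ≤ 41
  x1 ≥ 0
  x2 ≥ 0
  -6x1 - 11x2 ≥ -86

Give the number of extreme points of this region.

The feasible vertices (each the meet of two boundaries and inside every other half-plane) are:
  (0, 41/7)
  (151/119, 848/119)
  (0, 0)
  (43/3, 0)

4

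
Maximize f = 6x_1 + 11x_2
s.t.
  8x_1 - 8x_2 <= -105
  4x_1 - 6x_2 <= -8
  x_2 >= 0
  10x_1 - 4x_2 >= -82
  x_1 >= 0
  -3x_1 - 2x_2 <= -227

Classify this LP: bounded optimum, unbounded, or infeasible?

From the feasible point (803/20, 2131/40), moving in the direction (8, 8) keeps every constraint satisfied while f increases without bound.

unbounded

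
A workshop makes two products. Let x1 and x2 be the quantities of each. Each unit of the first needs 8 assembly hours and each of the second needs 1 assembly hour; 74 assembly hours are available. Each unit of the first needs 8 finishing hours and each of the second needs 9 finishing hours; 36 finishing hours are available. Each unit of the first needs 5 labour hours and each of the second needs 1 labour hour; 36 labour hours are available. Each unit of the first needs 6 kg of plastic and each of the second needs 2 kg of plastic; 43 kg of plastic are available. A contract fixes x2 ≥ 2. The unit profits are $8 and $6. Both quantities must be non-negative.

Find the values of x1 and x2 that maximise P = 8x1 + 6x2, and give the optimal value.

Feasible corners and P = 8x1 + 6x2:
  (0, 4) → P = 24
  (0, 2) → P = 12
  (9/4, 2) → P = 30

At the optimal vertex, 8x1 + 9x2 = 36 and x2 = 2.
Solving simultaneously gives x1 = 9/4, x2 = 2.

x1 = 9/4, x2 = 2, maximum P = 30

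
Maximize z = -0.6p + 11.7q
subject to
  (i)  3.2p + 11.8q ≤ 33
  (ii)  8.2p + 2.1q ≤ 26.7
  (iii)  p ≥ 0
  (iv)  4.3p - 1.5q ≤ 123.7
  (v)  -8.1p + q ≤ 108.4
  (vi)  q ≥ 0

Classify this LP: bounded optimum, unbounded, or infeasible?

bounded optimum

Vertices and z = -0.6p + 11.7q:
  (6144/2251, 4629/2251) → z = 504729/22510
  (0, 165/59) → z = 3861/118
  (267/82, 0) → z = -801/410
  (0, 0) → z = 0
The feasible region has finitely many vertices and no improving ray; the maximum is 3861/118 at (0, 165/59).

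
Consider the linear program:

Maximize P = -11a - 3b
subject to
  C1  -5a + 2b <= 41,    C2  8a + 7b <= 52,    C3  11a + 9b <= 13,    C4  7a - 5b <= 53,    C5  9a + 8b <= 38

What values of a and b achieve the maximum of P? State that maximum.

Feasible corners and P = -11a - 3b:
  (-343/67, 516/67) → P = 2225/67
  (-311/11, -552/11) → P = 5077/11
  (271/59, -246/59) → P = -2243/59

a = -311/11, b = -552/11, maximum P = 5077/11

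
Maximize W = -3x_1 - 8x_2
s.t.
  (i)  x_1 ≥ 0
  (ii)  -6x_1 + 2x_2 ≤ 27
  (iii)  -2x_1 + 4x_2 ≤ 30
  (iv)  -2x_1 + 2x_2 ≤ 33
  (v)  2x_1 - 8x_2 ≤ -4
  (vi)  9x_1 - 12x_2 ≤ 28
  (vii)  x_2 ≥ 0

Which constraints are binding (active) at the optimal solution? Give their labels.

(i) and (v)

Feasible corners and W = -3x_1 - 8x_2:
  (0, 15/2) → W = -60
  (0, 1/2) → W = -4
  (118/3, 163/6) → W = -1006/3
  (17/3, 23/12) → W = -97/3

The maximum is at (0, 1/2). Substituting into each constraint, equality holds for (i) and (v); the remaining constraints have slack.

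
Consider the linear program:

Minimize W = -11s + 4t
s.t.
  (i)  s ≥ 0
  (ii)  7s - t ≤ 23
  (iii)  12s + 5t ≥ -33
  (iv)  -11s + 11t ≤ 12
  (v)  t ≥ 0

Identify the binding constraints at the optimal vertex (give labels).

(ii) and (v)

Corner points and W = -11s + 4t:
  (0, 12/11) → W = 48/11
  (0, 0) → W = 0
  (265/66, 337/66) → W = -1567/66
  (23/7, 0) → W = -253/7

The minimum is at (23/7, 0). Substituting into each constraint, equality holds for (ii) and (v); the remaining constraints have slack.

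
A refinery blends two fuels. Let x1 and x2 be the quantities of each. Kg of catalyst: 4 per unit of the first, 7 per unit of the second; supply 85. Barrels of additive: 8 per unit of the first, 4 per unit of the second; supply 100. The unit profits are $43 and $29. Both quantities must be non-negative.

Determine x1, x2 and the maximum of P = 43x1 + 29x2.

x1 = 9, x2 = 7, maximum P = 590

The binding constraints are 4x1 + 7x2 = 85 and 8x1 + 4x2 = 100.
Solving simultaneously gives x1 = 9, x2 = 7.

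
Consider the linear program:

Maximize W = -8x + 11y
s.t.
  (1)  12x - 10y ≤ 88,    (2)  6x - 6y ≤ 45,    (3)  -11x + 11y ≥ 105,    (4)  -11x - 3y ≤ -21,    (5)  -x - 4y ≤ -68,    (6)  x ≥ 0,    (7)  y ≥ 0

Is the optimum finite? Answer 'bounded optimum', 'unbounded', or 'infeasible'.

From the feasible point (1009/11, 1114/11), moving in the direction (0, 1) keeps every constraint satisfied while W increases without bound.

unbounded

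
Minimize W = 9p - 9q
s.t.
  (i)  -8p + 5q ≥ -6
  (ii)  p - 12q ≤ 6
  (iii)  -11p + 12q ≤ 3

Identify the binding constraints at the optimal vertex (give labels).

Vertices and W = 9p - 9q:
  (6/13, -6/13) → W = 108/13
  (87/41, 90/41) → W = -27/41
  (-9/10, -23/40) → W = -117/40

The minimum is at (-9/10, -23/40). Substituting into each constraint, equality holds for (ii) and (iii); the remaining constraints have slack.

(ii) and (iii)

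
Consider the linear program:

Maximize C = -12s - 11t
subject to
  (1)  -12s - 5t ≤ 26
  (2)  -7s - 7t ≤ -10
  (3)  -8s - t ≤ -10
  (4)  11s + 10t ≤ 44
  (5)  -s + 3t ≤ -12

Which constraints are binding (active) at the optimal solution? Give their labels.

Feasible corners and C = -12s - 11t:
  (208/7, -198/7) → C = -318/7
  (57/14, -37/14) → C = -277/14
  (252/43, -88/43) → C = -2056/43

The maximum is at (57/14, -37/14). Substituting into each constraint, equality holds for (2) and (5); the remaining constraints have slack.

(2) and (5)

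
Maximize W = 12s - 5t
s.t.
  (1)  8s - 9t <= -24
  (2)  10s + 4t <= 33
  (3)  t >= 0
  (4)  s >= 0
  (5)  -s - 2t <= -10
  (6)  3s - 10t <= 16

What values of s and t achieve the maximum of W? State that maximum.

Extreme points and W = 12s - 5t:
  (0, 33/4) → W = -165/4
  (13/8, 67/16) → W = -23/16
  (0, 5) → W = -25

The binding constraints are 10s + 4t = 33 and -s - 2t = -10.
Solving simultaneously gives s = 13/8, t = 67/16.

s = 13/8, t = 67/16, maximum W = -23/16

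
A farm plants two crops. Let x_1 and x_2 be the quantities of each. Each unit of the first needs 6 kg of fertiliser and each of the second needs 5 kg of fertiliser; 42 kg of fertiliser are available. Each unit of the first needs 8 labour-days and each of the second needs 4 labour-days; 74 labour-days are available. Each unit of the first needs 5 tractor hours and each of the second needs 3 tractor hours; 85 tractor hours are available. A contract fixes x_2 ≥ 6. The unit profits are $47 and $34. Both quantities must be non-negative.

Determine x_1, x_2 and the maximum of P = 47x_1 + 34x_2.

x_1 = 2, x_2 = 6, maximum P = 298

Corner points and P = 47x_1 + 34x_2:
  (0, 42/5) → P = 1428/5
  (0, 6) → P = 204
  (2, 6) → P = 298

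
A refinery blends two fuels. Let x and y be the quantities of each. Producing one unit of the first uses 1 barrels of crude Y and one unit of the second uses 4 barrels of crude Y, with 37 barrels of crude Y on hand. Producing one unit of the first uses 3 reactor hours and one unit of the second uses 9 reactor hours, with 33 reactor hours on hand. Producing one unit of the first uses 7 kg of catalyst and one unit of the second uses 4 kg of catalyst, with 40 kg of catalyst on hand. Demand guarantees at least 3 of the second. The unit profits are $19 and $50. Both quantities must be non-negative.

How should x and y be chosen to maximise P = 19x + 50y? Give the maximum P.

Extreme points and P = 19x + 50y:
  (0, 11/3) → P = 550/3
  (0, 3) → P = 150
  (2, 3) → P = 188

x = 2, y = 3, maximum P = 188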